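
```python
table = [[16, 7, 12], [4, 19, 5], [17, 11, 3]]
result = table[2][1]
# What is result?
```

table[2] = [17, 11, 3]. Taking column 1 of that row yields 11.

11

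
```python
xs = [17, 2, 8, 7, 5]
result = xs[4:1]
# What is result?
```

xs has length 5. The slice xs[4:1] resolves to an empty index range, so the result is [].

[]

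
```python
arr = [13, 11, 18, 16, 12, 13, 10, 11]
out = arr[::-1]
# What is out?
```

arr has length 8. The slice arr[::-1] selects indices [7, 6, 5, 4, 3, 2, 1, 0] (7->11, 6->10, 5->13, 4->12, 3->16, 2->18, 1->11, 0->13), giving [11, 10, 13, 12, 16, 18, 11, 13].

[11, 10, 13, 12, 16, 18, 11, 13]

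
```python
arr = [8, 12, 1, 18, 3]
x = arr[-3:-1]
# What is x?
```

arr has length 5. The slice arr[-3:-1] selects indices [2, 3] (2->1, 3->18), giving [1, 18].

[1, 18]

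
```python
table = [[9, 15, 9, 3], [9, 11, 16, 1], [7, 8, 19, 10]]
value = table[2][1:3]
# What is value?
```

table[2] = [7, 8, 19, 10]. table[2] has length 4. The slice table[2][1:3] selects indices [1, 2] (1->8, 2->19), giving [8, 19].

[8, 19]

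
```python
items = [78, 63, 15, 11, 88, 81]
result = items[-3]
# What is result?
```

items has length 6. Negative index -3 maps to positive index 6 + (-3) = 3. items[3] = 11.

11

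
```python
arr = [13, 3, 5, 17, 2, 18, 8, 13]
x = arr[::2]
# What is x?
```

arr has length 8. The slice arr[::2] selects indices [0, 2, 4, 6] (0->13, 2->5, 4->2, 6->8), giving [13, 5, 2, 8].

[13, 5, 2, 8]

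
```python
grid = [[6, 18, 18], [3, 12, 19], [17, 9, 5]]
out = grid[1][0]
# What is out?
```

grid[1] = [3, 12, 19]. Taking column 0 of that row yields 3.

3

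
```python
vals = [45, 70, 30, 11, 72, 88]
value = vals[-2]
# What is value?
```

vals has length 6. Negative index -2 maps to positive index 6 + (-2) = 4. vals[4] = 72.

72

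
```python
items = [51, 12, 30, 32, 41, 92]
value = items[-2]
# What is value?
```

items has length 6. Negative index -2 maps to positive index 6 + (-2) = 4. items[4] = 41.

41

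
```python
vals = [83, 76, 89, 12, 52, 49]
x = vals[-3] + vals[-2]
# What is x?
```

vals has length 6. Negative index -3 maps to positive index 6 + (-3) = 3. vals[3] = 12.
vals has length 6. Negative index -2 maps to positive index 6 + (-2) = 4. vals[4] = 52.
Sum: 12 + 52 = 64.

64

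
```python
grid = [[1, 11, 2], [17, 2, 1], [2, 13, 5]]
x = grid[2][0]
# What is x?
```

grid[2] = [2, 13, 5]. Taking column 0 of that row yields 2.

2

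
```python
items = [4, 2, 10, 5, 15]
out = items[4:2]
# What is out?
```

items has length 5. The slice items[4:2] resolves to an empty index range, so the result is [].

[]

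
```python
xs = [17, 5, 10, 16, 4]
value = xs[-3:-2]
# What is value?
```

xs has length 5. The slice xs[-3:-2] selects indices [2] (2->10), giving [10].

[10]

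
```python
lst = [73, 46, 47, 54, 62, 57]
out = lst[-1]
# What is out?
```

lst has length 6. Negative index -1 maps to positive index 6 + (-1) = 5. lst[5] = 57.

57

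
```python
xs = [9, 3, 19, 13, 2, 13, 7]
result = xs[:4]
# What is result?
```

xs has length 7. The slice xs[:4] selects indices [0, 1, 2, 3] (0->9, 1->3, 2->19, 3->13), giving [9, 3, 19, 13].

[9, 3, 19, 13]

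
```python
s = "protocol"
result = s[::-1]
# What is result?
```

s has length 8. The slice s[::-1] selects indices [7, 6, 5, 4, 3, 2, 1, 0] (7->'l', 6->'o', 5->'c', 4->'o', 3->'t', 2->'o', 1->'r', 0->'p'), giving 'locotorp'.

'locotorp'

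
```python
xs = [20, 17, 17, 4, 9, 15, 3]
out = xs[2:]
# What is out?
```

xs has length 7. The slice xs[2:] selects indices [2, 3, 4, 5, 6] (2->17, 3->4, 4->9, 5->15, 6->3), giving [17, 4, 9, 15, 3].

[17, 4, 9, 15, 3]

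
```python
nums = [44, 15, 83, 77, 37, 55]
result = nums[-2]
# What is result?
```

nums has length 6. Negative index -2 maps to positive index 6 + (-2) = 4. nums[4] = 37.

37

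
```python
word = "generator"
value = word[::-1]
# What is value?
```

word has length 9. The slice word[::-1] selects indices [8, 7, 6, 5, 4, 3, 2, 1, 0] (8->'r', 7->'o', 6->'t', 5->'a', 4->'r', 3->'e', 2->'n', 1->'e', 0->'g'), giving 'rotareneg'.

'rotareneg'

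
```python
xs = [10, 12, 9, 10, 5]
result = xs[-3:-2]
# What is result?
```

xs has length 5. The slice xs[-3:-2] selects indices [2] (2->9), giving [9].

[9]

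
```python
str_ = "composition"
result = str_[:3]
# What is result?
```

str_ has length 11. The slice str_[:3] selects indices [0, 1, 2] (0->'c', 1->'o', 2->'m'), giving 'com'.

'com'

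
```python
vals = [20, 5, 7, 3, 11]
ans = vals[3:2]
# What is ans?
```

vals has length 5. The slice vals[3:2] resolves to an empty index range, so the result is [].

[]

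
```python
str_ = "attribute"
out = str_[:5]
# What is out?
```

str_ has length 9. The slice str_[:5] selects indices [0, 1, 2, 3, 4] (0->'a', 1->'t', 2->'t', 3->'r', 4->'i'), giving 'attri'.

'attri'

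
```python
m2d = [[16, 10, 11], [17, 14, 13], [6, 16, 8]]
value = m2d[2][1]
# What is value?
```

m2d[2] = [6, 16, 8]. Taking column 1 of that row yields 16.

16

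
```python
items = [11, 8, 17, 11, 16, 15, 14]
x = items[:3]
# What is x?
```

items has length 7. The slice items[:3] selects indices [0, 1, 2] (0->11, 1->8, 2->17), giving [11, 8, 17].

[11, 8, 17]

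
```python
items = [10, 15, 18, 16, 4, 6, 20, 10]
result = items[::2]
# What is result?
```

items has length 8. The slice items[::2] selects indices [0, 2, 4, 6] (0->10, 2->18, 4->4, 6->20), giving [10, 18, 4, 20].

[10, 18, 4, 20]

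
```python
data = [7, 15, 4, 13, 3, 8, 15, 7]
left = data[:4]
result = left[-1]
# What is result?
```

data has length 8. The slice data[:4] selects indices [0, 1, 2, 3] (0->7, 1->15, 2->4, 3->13), giving [7, 15, 4, 13]. So left = [7, 15, 4, 13]. Then left[-1] = 13.

13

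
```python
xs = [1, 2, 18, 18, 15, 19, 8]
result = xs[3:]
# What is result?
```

xs has length 7. The slice xs[3:] selects indices [3, 4, 5, 6] (3->18, 4->15, 5->19, 6->8), giving [18, 15, 19, 8].

[18, 15, 19, 8]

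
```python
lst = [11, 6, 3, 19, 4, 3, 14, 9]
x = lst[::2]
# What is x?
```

lst has length 8. The slice lst[::2] selects indices [0, 2, 4, 6] (0->11, 2->3, 4->4, 6->14), giving [11, 3, 4, 14].

[11, 3, 4, 14]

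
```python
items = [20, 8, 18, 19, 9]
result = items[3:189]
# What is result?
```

items has length 5. The slice items[3:189] selects indices [3, 4] (3->19, 4->9), giving [19, 9].

[19, 9]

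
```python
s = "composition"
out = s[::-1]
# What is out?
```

s has length 11. The slice s[::-1] selects indices [10, 9, 8, 7, 6, 5, 4, 3, 2, 1, 0] (10->'n', 9->'o', 8->'i', 7->'t', 6->'i', 5->'s', 4->'o', 3->'p', 2->'m', 1->'o', 0->'c'), giving 'noitisopmoc'.

'noitisopmoc'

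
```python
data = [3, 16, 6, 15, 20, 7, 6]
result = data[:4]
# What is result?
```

data has length 7. The slice data[:4] selects indices [0, 1, 2, 3] (0->3, 1->16, 2->6, 3->15), giving [3, 16, 6, 15].

[3, 16, 6, 15]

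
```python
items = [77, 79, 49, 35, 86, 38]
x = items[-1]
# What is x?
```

items has length 6. Negative index -1 maps to positive index 6 + (-1) = 5. items[5] = 38.

38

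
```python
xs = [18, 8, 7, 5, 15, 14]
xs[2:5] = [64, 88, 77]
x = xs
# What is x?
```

xs starts as [18, 8, 7, 5, 15, 14] (length 6). The slice xs[2:5] covers indices [2, 3, 4] with values [7, 5, 15]. Replacing that slice with [64, 88, 77] (same length) produces [18, 8, 64, 88, 77, 14].

[18, 8, 64, 88, 77, 14]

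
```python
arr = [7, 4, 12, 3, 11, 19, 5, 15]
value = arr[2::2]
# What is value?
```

arr has length 8. The slice arr[2::2] selects indices [2, 4, 6] (2->12, 4->11, 6->5), giving [12, 11, 5].

[12, 11, 5]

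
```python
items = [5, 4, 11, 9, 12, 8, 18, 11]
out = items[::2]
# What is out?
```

items has length 8. The slice items[::2] selects indices [0, 2, 4, 6] (0->5, 2->11, 4->12, 6->18), giving [5, 11, 12, 18].

[5, 11, 12, 18]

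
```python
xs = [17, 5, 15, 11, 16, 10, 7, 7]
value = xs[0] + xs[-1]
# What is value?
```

xs has length 8. xs[0] = 17.
xs has length 8. Negative index -1 maps to positive index 8 + (-1) = 7. xs[7] = 7.
Sum: 17 + 7 = 24.

24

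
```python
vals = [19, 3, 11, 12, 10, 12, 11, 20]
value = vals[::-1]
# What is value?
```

vals has length 8. The slice vals[::-1] selects indices [7, 6, 5, 4, 3, 2, 1, 0] (7->20, 6->11, 5->12, 4->10, 3->12, 2->11, 1->3, 0->19), giving [20, 11, 12, 10, 12, 11, 3, 19].

[20, 11, 12, 10, 12, 11, 3, 19]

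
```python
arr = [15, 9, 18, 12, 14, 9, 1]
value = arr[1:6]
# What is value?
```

arr has length 7. The slice arr[1:6] selects indices [1, 2, 3, 4, 5] (1->9, 2->18, 3->12, 4->14, 5->9), giving [9, 18, 12, 14, 9].

[9, 18, 12, 14, 9]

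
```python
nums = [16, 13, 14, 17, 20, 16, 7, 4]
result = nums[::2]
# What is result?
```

nums has length 8. The slice nums[::2] selects indices [0, 2, 4, 6] (0->16, 2->14, 4->20, 6->7), giving [16, 14, 20, 7].

[16, 14, 20, 7]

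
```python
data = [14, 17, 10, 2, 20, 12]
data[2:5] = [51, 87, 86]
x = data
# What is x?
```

data starts as [14, 17, 10, 2, 20, 12] (length 6). The slice data[2:5] covers indices [2, 3, 4] with values [10, 2, 20]. Replacing that slice with [51, 87, 86] (same length) produces [14, 17, 51, 87, 86, 12].

[14, 17, 51, 87, 86, 12]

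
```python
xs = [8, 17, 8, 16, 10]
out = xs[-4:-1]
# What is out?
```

xs has length 5. The slice xs[-4:-1] selects indices [1, 2, 3] (1->17, 2->8, 3->16), giving [17, 8, 16].

[17, 8, 16]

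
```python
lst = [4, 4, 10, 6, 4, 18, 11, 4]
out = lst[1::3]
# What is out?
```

lst has length 8. The slice lst[1::3] selects indices [1, 4, 7] (1->4, 4->4, 7->4), giving [4, 4, 4].

[4, 4, 4]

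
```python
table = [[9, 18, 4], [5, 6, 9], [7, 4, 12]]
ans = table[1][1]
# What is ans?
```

table[1] = [5, 6, 9]. Taking column 1 of that row yields 6.

6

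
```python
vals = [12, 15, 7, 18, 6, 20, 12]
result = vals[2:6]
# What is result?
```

vals has length 7. The slice vals[2:6] selects indices [2, 3, 4, 5] (2->7, 3->18, 4->6, 5->20), giving [7, 18, 6, 20].

[7, 18, 6, 20]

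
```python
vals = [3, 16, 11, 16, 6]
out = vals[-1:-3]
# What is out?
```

vals has length 5. The slice vals[-1:-3] resolves to an empty index range, so the result is [].

[]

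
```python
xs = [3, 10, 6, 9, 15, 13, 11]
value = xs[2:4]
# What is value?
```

xs has length 7. The slice xs[2:4] selects indices [2, 3] (2->6, 3->9), giving [6, 9].

[6, 9]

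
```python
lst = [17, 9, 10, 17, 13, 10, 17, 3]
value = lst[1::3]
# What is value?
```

lst has length 8. The slice lst[1::3] selects indices [1, 4, 7] (1->9, 4->13, 7->3), giving [9, 13, 3].

[9, 13, 3]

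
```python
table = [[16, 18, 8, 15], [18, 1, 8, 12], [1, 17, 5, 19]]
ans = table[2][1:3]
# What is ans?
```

table[2] = [1, 17, 5, 19]. table[2] has length 4. The slice table[2][1:3] selects indices [1, 2] (1->17, 2->5), giving [17, 5].

[17, 5]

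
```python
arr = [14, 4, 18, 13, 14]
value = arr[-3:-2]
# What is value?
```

arr has length 5. The slice arr[-3:-2] selects indices [2] (2->18), giving [18].

[18]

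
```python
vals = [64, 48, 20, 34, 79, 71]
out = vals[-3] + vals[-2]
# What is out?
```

vals has length 6. Negative index -3 maps to positive index 6 + (-3) = 3. vals[3] = 34.
vals has length 6. Negative index -2 maps to positive index 6 + (-2) = 4. vals[4] = 79.
Sum: 34 + 79 = 113.

113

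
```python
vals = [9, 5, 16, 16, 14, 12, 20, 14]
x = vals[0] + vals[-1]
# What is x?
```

vals has length 8. vals[0] = 9.
vals has length 8. Negative index -1 maps to positive index 8 + (-1) = 7. vals[7] = 14.
Sum: 9 + 14 = 23.

23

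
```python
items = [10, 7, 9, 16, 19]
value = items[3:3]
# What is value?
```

items has length 5. The slice items[3:3] resolves to an empty index range, so the result is [].

[]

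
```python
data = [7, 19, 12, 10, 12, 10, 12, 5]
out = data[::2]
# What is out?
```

data has length 8. The slice data[::2] selects indices [0, 2, 4, 6] (0->7, 2->12, 4->12, 6->12), giving [7, 12, 12, 12].

[7, 12, 12, 12]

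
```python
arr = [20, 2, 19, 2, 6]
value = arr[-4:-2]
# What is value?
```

arr has length 5. The slice arr[-4:-2] selects indices [1, 2] (1->2, 2->19), giving [2, 19].

[2, 19]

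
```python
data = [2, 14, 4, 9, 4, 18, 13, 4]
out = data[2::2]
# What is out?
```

data has length 8. The slice data[2::2] selects indices [2, 4, 6] (2->4, 4->4, 6->13), giving [4, 4, 13].

[4, 4, 13]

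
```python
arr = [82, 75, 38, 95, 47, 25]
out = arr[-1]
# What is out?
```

arr has length 6. Negative index -1 maps to positive index 6 + (-1) = 5. arr[5] = 25.

25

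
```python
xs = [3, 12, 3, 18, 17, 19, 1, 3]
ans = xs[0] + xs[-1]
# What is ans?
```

xs has length 8. xs[0] = 3.
xs has length 8. Negative index -1 maps to positive index 8 + (-1) = 7. xs[7] = 3.
Sum: 3 + 3 = 6.

6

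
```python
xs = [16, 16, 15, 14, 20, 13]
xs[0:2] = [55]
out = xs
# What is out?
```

xs starts as [16, 16, 15, 14, 20, 13] (length 6). The slice xs[0:2] covers indices [0, 1] with values [16, 16]. Replacing that slice with [55] (different length) produces [55, 15, 14, 20, 13].

[55, 15, 14, 20, 13]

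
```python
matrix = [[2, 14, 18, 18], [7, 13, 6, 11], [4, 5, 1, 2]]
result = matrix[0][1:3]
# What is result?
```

matrix[0] = [2, 14, 18, 18]. matrix[0] has length 4. The slice matrix[0][1:3] selects indices [1, 2] (1->14, 2->18), giving [14, 18].

[14, 18]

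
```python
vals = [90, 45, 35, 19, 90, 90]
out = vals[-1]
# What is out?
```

vals has length 6. Negative index -1 maps to positive index 6 + (-1) = 5. vals[5] = 90.

90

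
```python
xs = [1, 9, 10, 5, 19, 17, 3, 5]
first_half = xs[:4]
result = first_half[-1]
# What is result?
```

xs has length 8. The slice xs[:4] selects indices [0, 1, 2, 3] (0->1, 1->9, 2->10, 3->5), giving [1, 9, 10, 5]. So first_half = [1, 9, 10, 5]. Then first_half[-1] = 5.

5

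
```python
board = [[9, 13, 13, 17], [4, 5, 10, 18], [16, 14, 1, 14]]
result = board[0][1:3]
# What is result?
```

board[0] = [9, 13, 13, 17]. board[0] has length 4. The slice board[0][1:3] selects indices [1, 2] (1->13, 2->13), giving [13, 13].

[13, 13]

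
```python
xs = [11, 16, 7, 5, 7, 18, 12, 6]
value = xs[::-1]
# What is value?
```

xs has length 8. The slice xs[::-1] selects indices [7, 6, 5, 4, 3, 2, 1, 0] (7->6, 6->12, 5->18, 4->7, 3->5, 2->7, 1->16, 0->11), giving [6, 12, 18, 7, 5, 7, 16, 11].

[6, 12, 18, 7, 5, 7, 16, 11]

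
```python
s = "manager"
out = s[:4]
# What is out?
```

s has length 7. The slice s[:4] selects indices [0, 1, 2, 3] (0->'m', 1->'a', 2->'n', 3->'a'), giving 'mana'.

'mana'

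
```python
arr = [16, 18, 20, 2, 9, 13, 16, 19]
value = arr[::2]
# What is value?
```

arr has length 8. The slice arr[::2] selects indices [0, 2, 4, 6] (0->16, 2->20, 4->9, 6->16), giving [16, 20, 9, 16].

[16, 20, 9, 16]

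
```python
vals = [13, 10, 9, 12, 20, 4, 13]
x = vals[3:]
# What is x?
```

vals has length 7. The slice vals[3:] selects indices [3, 4, 5, 6] (3->12, 4->20, 5->4, 6->13), giving [12, 20, 4, 13].

[12, 20, 4, 13]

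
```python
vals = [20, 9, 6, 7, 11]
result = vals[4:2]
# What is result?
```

vals has length 5. The slice vals[4:2] resolves to an empty index range, so the result is [].

[]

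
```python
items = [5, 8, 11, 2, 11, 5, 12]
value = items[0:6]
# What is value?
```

items has length 7. The slice items[0:6] selects indices [0, 1, 2, 3, 4, 5] (0->5, 1->8, 2->11, 3->2, 4->11, 5->5), giving [5, 8, 11, 2, 11, 5].

[5, 8, 11, 2, 11, 5]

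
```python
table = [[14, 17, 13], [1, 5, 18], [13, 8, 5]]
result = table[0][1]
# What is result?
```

table[0] = [14, 17, 13]. Taking column 1 of that row yields 17.

17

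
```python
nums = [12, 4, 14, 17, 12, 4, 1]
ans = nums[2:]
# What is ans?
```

nums has length 7. The slice nums[2:] selects indices [2, 3, 4, 5, 6] (2->14, 3->17, 4->12, 5->4, 6->1), giving [14, 17, 12, 4, 1].

[14, 17, 12, 4, 1]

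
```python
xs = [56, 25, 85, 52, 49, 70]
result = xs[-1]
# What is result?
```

xs has length 6. Negative index -1 maps to positive index 6 + (-1) = 5. xs[5] = 70.

70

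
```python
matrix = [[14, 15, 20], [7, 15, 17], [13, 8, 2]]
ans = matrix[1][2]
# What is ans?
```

matrix[1] = [7, 15, 17]. Taking column 2 of that row yields 17.

17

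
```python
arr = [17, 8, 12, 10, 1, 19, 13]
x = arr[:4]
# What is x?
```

arr has length 7. The slice arr[:4] selects indices [0, 1, 2, 3] (0->17, 1->8, 2->12, 3->10), giving [17, 8, 12, 10].

[17, 8, 12, 10]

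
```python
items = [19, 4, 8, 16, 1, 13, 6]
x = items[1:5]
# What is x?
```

items has length 7. The slice items[1:5] selects indices [1, 2, 3, 4] (1->4, 2->8, 3->16, 4->1), giving [4, 8, 16, 1].

[4, 8, 16, 1]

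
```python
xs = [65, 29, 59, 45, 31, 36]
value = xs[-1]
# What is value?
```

xs has length 6. Negative index -1 maps to positive index 6 + (-1) = 5. xs[5] = 36.

36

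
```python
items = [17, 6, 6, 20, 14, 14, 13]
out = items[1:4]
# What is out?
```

items has length 7. The slice items[1:4] selects indices [1, 2, 3] (1->6, 2->6, 3->20), giving [6, 6, 20].

[6, 6, 20]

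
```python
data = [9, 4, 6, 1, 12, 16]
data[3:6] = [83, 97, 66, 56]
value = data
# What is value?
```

data starts as [9, 4, 6, 1, 12, 16] (length 6). The slice data[3:6] covers indices [3, 4, 5] with values [1, 12, 16]. Replacing that slice with [83, 97, 66, 56] (different length) produces [9, 4, 6, 83, 97, 66, 56].

[9, 4, 6, 83, 97, 66, 56]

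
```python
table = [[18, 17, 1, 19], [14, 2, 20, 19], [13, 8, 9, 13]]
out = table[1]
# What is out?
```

table has 3 rows. Row 1 is [14, 2, 20, 19].

[14, 2, 20, 19]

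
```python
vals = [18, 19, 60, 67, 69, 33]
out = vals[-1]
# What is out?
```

vals has length 6. Negative index -1 maps to positive index 6 + (-1) = 5. vals[5] = 33.

33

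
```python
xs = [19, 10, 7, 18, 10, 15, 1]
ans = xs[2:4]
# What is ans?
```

xs has length 7. The slice xs[2:4] selects indices [2, 3] (2->7, 3->18), giving [7, 18].

[7, 18]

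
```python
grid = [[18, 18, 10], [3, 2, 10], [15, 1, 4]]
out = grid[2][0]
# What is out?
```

grid[2] = [15, 1, 4]. Taking column 0 of that row yields 15.

15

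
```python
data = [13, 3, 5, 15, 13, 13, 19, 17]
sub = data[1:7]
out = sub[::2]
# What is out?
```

data has length 8. The slice data[1:7] selects indices [1, 2, 3, 4, 5, 6] (1->3, 2->5, 3->15, 4->13, 5->13, 6->19), giving [3, 5, 15, 13, 13, 19]. So sub = [3, 5, 15, 13, 13, 19]. sub has length 6. The slice sub[::2] selects indices [0, 2, 4] (0->3, 2->15, 4->13), giving [3, 15, 13].

[3, 15, 13]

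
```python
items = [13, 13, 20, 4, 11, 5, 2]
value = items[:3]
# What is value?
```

items has length 7. The slice items[:3] selects indices [0, 1, 2] (0->13, 1->13, 2->20), giving [13, 13, 20].

[13, 13, 20]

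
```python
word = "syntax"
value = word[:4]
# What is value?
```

word has length 6. The slice word[:4] selects indices [0, 1, 2, 3] (0->'s', 1->'y', 2->'n', 3->'t'), giving 'synt'.

'synt'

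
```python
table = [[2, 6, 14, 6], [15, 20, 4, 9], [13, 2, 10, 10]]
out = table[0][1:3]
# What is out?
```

table[0] = [2, 6, 14, 6]. table[0] has length 4. The slice table[0][1:3] selects indices [1, 2] (1->6, 2->14), giving [6, 14].

[6, 14]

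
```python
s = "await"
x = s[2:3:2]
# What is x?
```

s has length 5. The slice s[2:3:2] selects indices [2] (2->'a'), giving 'a'.

'a'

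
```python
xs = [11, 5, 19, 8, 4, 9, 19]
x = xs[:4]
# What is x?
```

xs has length 7. The slice xs[:4] selects indices [0, 1, 2, 3] (0->11, 1->5, 2->19, 3->8), giving [11, 5, 19, 8].

[11, 5, 19, 8]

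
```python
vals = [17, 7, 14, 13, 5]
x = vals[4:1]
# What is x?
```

vals has length 5. The slice vals[4:1] resolves to an empty index range, so the result is [].

[]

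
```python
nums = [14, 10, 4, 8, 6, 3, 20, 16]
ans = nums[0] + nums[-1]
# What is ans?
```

nums has length 8. nums[0] = 14.
nums has length 8. Negative index -1 maps to positive index 8 + (-1) = 7. nums[7] = 16.
Sum: 14 + 16 = 30.

30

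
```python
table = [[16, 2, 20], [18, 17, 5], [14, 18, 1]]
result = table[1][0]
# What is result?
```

table[1] = [18, 17, 5]. Taking column 0 of that row yields 18.

18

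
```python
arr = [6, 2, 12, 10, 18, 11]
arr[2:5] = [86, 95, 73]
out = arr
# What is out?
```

arr starts as [6, 2, 12, 10, 18, 11] (length 6). The slice arr[2:5] covers indices [2, 3, 4] with values [12, 10, 18]. Replacing that slice with [86, 95, 73] (same length) produces [6, 2, 86, 95, 73, 11].

[6, 2, 86, 95, 73, 11]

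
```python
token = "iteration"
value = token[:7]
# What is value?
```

token has length 9. The slice token[:7] selects indices [0, 1, 2, 3, 4, 5, 6] (0->'i', 1->'t', 2->'e', 3->'r', 4->'a', 5->'t', 6->'i'), giving 'iterati'.

'iterati'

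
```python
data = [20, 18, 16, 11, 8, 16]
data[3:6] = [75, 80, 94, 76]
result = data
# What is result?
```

data starts as [20, 18, 16, 11, 8, 16] (length 6). The slice data[3:6] covers indices [3, 4, 5] with values [11, 8, 16]. Replacing that slice with [75, 80, 94, 76] (different length) produces [20, 18, 16, 75, 80, 94, 76].

[20, 18, 16, 75, 80, 94, 76]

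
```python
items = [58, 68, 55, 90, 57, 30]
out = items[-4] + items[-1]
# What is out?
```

items has length 6. Negative index -4 maps to positive index 6 + (-4) = 2. items[2] = 55.
items has length 6. Negative index -1 maps to positive index 6 + (-1) = 5. items[5] = 30.
Sum: 55 + 30 = 85.

85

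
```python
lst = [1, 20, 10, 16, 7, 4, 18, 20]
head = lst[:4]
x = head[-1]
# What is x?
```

lst has length 8. The slice lst[:4] selects indices [0, 1, 2, 3] (0->1, 1->20, 2->10, 3->16), giving [1, 20, 10, 16]. So head = [1, 20, 10, 16]. Then head[-1] = 16.

16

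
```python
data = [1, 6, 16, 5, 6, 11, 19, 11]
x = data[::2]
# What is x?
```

data has length 8. The slice data[::2] selects indices [0, 2, 4, 6] (0->1, 2->16, 4->6, 6->19), giving [1, 16, 6, 19].

[1, 16, 6, 19]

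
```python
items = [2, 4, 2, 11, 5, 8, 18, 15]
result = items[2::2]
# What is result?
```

items has length 8. The slice items[2::2] selects indices [2, 4, 6] (2->2, 4->5, 6->18), giving [2, 5, 18].

[2, 5, 18]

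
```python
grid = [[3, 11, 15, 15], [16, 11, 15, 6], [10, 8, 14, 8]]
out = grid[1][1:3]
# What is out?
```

grid[1] = [16, 11, 15, 6]. grid[1] has length 4. The slice grid[1][1:3] selects indices [1, 2] (1->11, 2->15), giving [11, 15].

[11, 15]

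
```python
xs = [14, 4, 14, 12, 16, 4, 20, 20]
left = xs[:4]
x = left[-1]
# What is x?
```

xs has length 8. The slice xs[:4] selects indices [0, 1, 2, 3] (0->14, 1->4, 2->14, 3->12), giving [14, 4, 14, 12]. So left = [14, 4, 14, 12]. Then left[-1] = 12.

12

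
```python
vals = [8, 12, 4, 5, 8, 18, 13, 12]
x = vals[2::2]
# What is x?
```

vals has length 8. The slice vals[2::2] selects indices [2, 4, 6] (2->4, 4->8, 6->13), giving [4, 8, 13].

[4, 8, 13]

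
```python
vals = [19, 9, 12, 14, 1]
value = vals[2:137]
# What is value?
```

vals has length 5. The slice vals[2:137] selects indices [2, 3, 4] (2->12, 3->14, 4->1), giving [12, 14, 1].

[12, 14, 1]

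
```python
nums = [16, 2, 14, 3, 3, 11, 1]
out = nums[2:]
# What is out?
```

nums has length 7. The slice nums[2:] selects indices [2, 3, 4, 5, 6] (2->14, 3->3, 4->3, 5->11, 6->1), giving [14, 3, 3, 11, 1].

[14, 3, 3, 11, 1]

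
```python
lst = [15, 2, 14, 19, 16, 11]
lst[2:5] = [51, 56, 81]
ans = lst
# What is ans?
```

lst starts as [15, 2, 14, 19, 16, 11] (length 6). The slice lst[2:5] covers indices [2, 3, 4] with values [14, 19, 16]. Replacing that slice with [51, 56, 81] (same length) produces [15, 2, 51, 56, 81, 11].

[15, 2, 51, 56, 81, 11]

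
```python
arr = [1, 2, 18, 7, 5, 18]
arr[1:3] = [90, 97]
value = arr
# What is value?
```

arr starts as [1, 2, 18, 7, 5, 18] (length 6). The slice arr[1:3] covers indices [1, 2] with values [2, 18]. Replacing that slice with [90, 97] (same length) produces [1, 90, 97, 7, 5, 18].

[1, 90, 97, 7, 5, 18]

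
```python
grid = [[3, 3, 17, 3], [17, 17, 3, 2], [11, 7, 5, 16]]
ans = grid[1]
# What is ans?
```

grid has 3 rows. Row 1 is [17, 17, 3, 2].

[17, 17, 3, 2]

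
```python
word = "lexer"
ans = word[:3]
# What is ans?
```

word has length 5. The slice word[:3] selects indices [0, 1, 2] (0->'l', 1->'e', 2->'x'), giving 'lex'.

'lex'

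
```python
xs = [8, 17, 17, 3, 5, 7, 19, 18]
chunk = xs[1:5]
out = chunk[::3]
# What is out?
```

xs has length 8. The slice xs[1:5] selects indices [1, 2, 3, 4] (1->17, 2->17, 3->3, 4->5), giving [17, 17, 3, 5]. So chunk = [17, 17, 3, 5]. chunk has length 4. The slice chunk[::3] selects indices [0, 3] (0->17, 3->5), giving [17, 5].

[17, 5]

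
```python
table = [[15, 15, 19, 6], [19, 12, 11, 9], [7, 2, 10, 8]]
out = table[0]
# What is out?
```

table has 3 rows. Row 0 is [15, 15, 19, 6].

[15, 15, 19, 6]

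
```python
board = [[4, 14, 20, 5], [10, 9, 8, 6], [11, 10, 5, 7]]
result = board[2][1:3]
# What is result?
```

board[2] = [11, 10, 5, 7]. board[2] has length 4. The slice board[2][1:3] selects indices [1, 2] (1->10, 2->5), giving [10, 5].

[10, 5]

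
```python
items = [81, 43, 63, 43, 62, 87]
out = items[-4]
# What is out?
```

items has length 6. Negative index -4 maps to positive index 6 + (-4) = 2. items[2] = 63.

63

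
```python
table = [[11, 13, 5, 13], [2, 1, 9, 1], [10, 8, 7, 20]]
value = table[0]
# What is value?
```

table has 3 rows. Row 0 is [11, 13, 5, 13].

[11, 13, 5, 13]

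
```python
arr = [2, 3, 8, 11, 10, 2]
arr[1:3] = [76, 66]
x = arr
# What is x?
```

arr starts as [2, 3, 8, 11, 10, 2] (length 6). The slice arr[1:3] covers indices [1, 2] with values [3, 8]. Replacing that slice with [76, 66] (same length) produces [2, 76, 66, 11, 10, 2].

[2, 76, 66, 11, 10, 2]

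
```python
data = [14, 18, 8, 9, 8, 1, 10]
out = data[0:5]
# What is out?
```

data has length 7. The slice data[0:5] selects indices [0, 1, 2, 3, 4] (0->14, 1->18, 2->8, 3->9, 4->8), giving [14, 18, 8, 9, 8].

[14, 18, 8, 9, 8]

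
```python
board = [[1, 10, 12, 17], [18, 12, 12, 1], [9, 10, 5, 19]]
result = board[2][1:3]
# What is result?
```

board[2] = [9, 10, 5, 19]. board[2] has length 4. The slice board[2][1:3] selects indices [1, 2] (1->10, 2->5), giving [10, 5].

[10, 5]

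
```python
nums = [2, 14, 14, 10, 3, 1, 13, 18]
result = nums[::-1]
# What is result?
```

nums has length 8. The slice nums[::-1] selects indices [7, 6, 5, 4, 3, 2, 1, 0] (7->18, 6->13, 5->1, 4->3, 3->10, 2->14, 1->14, 0->2), giving [18, 13, 1, 3, 10, 14, 14, 2].

[18, 13, 1, 3, 10, 14, 14, 2]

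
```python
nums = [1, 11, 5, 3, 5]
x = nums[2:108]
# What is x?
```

nums has length 5. The slice nums[2:108] selects indices [2, 3, 4] (2->5, 3->3, 4->5), giving [5, 3, 5].

[5, 3, 5]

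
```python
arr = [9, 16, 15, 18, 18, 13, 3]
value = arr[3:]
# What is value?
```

arr has length 7. The slice arr[3:] selects indices [3, 4, 5, 6] (3->18, 4->18, 5->13, 6->3), giving [18, 18, 13, 3].

[18, 18, 13, 3]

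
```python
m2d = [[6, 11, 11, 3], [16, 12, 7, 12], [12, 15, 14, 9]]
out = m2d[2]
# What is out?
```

m2d has 3 rows. Row 2 is [12, 15, 14, 9].

[12, 15, 14, 9]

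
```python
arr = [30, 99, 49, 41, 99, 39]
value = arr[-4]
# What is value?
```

arr has length 6. Negative index -4 maps to positive index 6 + (-4) = 2. arr[2] = 49.

49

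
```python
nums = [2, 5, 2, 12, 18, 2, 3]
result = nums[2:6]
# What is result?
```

nums has length 7. The slice nums[2:6] selects indices [2, 3, 4, 5] (2->2, 3->12, 4->18, 5->2), giving [2, 12, 18, 2].

[2, 12, 18, 2]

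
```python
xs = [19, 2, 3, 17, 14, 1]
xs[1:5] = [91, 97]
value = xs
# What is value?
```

xs starts as [19, 2, 3, 17, 14, 1] (length 6). The slice xs[1:5] covers indices [1, 2, 3, 4] with values [2, 3, 17, 14]. Replacing that slice with [91, 97] (different length) produces [19, 91, 97, 1].

[19, 91, 97, 1]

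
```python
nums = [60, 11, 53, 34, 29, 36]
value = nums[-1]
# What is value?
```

nums has length 6. Negative index -1 maps to positive index 6 + (-1) = 5. nums[5] = 36.

36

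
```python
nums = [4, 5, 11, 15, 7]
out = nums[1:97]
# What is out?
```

nums has length 5. The slice nums[1:97] selects indices [1, 2, 3, 4] (1->5, 2->11, 3->15, 4->7), giving [5, 11, 15, 7].

[5, 11, 15, 7]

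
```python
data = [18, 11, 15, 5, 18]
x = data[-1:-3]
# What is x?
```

data has length 5. The slice data[-1:-3] resolves to an empty index range, so the result is [].

[]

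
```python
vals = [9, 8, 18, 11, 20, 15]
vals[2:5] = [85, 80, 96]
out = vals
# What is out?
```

vals starts as [9, 8, 18, 11, 20, 15] (length 6). The slice vals[2:5] covers indices [2, 3, 4] with values [18, 11, 20]. Replacing that slice with [85, 80, 96] (same length) produces [9, 8, 85, 80, 96, 15].

[9, 8, 85, 80, 96, 15]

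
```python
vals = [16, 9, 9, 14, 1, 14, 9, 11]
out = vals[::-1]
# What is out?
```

vals has length 8. The slice vals[::-1] selects indices [7, 6, 5, 4, 3, 2, 1, 0] (7->11, 6->9, 5->14, 4->1, 3->14, 2->9, 1->9, 0->16), giving [11, 9, 14, 1, 14, 9, 9, 16].

[11, 9, 14, 1, 14, 9, 9, 16]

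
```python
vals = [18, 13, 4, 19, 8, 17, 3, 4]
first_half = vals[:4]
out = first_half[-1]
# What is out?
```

vals has length 8. The slice vals[:4] selects indices [0, 1, 2, 3] (0->18, 1->13, 2->4, 3->19), giving [18, 13, 4, 19]. So first_half = [18, 13, 4, 19]. Then first_half[-1] = 19.

19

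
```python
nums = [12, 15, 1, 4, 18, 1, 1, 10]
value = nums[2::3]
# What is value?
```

nums has length 8. The slice nums[2::3] selects indices [2, 5] (2->1, 5->1), giving [1, 1].

[1, 1]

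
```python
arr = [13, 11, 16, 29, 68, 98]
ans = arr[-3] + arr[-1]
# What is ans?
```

arr has length 6. Negative index -3 maps to positive index 6 + (-3) = 3. arr[3] = 29.
arr has length 6. Negative index -1 maps to positive index 6 + (-1) = 5. arr[5] = 98.
Sum: 29 + 98 = 127.

127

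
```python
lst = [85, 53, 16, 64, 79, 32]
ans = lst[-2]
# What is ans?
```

lst has length 6. Negative index -2 maps to positive index 6 + (-2) = 4. lst[4] = 79.

79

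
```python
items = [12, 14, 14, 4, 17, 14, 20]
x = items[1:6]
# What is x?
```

items has length 7. The slice items[1:6] selects indices [1, 2, 3, 4, 5] (1->14, 2->14, 3->4, 4->17, 5->14), giving [14, 14, 4, 17, 14].

[14, 14, 4, 17, 14]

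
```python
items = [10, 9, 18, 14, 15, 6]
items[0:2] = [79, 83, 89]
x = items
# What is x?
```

items starts as [10, 9, 18, 14, 15, 6] (length 6). The slice items[0:2] covers indices [0, 1] with values [10, 9]. Replacing that slice with [79, 83, 89] (different length) produces [79, 83, 89, 18, 14, 15, 6].

[79, 83, 89, 18, 14, 15, 6]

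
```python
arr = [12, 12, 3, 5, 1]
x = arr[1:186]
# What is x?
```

arr has length 5. The slice arr[1:186] selects indices [1, 2, 3, 4] (1->12, 2->3, 3->5, 4->1), giving [12, 3, 5, 1].

[12, 3, 5, 1]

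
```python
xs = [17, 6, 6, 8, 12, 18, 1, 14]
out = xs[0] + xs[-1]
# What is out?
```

xs has length 8. xs[0] = 17.
xs has length 8. Negative index -1 maps to positive index 8 + (-1) = 7. xs[7] = 14.
Sum: 17 + 14 = 31.

31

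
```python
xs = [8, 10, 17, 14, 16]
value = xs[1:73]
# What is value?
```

xs has length 5. The slice xs[1:73] selects indices [1, 2, 3, 4] (1->10, 2->17, 3->14, 4->16), giving [10, 17, 14, 16].

[10, 17, 14, 16]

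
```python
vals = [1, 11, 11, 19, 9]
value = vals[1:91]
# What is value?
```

vals has length 5. The slice vals[1:91] selects indices [1, 2, 3, 4] (1->11, 2->11, 3->19, 4->9), giving [11, 11, 19, 9].

[11, 11, 19, 9]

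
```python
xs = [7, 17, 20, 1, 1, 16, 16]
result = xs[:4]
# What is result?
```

xs has length 7. The slice xs[:4] selects indices [0, 1, 2, 3] (0->7, 1->17, 2->20, 3->1), giving [7, 17, 20, 1].

[7, 17, 20, 1]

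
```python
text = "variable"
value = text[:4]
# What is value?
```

text has length 8. The slice text[:4] selects indices [0, 1, 2, 3] (0->'v', 1->'a', 2->'r', 3->'i'), giving 'vari'.

'vari'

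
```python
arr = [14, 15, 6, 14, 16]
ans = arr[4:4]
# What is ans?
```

arr has length 5. The slice arr[4:4] resolves to an empty index range, so the result is [].

[]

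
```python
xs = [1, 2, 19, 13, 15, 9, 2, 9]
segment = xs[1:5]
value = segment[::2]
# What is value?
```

xs has length 8. The slice xs[1:5] selects indices [1, 2, 3, 4] (1->2, 2->19, 3->13, 4->15), giving [2, 19, 13, 15]. So segment = [2, 19, 13, 15]. segment has length 4. The slice segment[::2] selects indices [0, 2] (0->2, 2->13), giving [2, 13].

[2, 13]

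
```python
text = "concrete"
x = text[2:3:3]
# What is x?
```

text has length 8. The slice text[2:3:3] selects indices [2] (2->'n'), giving 'n'.

'n'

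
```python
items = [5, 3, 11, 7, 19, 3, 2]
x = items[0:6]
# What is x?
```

items has length 7. The slice items[0:6] selects indices [0, 1, 2, 3, 4, 5] (0->5, 1->3, 2->11, 3->7, 4->19, 5->3), giving [5, 3, 11, 7, 19, 3].

[5, 3, 11, 7, 19, 3]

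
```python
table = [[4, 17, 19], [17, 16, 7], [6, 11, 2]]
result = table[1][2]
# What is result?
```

table[1] = [17, 16, 7]. Taking column 2 of that row yields 7.

7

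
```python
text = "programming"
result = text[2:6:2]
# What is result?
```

text has length 11. The slice text[2:6:2] selects indices [2, 4] (2->'o', 4->'r'), giving 'or'.

'or'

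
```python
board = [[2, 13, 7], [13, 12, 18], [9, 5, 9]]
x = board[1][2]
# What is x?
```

board[1] = [13, 12, 18]. Taking column 2 of that row yields 18.

18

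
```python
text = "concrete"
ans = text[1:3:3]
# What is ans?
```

text has length 8. The slice text[1:3:3] selects indices [1] (1->'o'), giving 'o'.

'o'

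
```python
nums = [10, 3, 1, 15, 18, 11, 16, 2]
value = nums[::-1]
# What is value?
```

nums has length 8. The slice nums[::-1] selects indices [7, 6, 5, 4, 3, 2, 1, 0] (7->2, 6->16, 5->11, 4->18, 3->15, 2->1, 1->3, 0->10), giving [2, 16, 11, 18, 15, 1, 3, 10].

[2, 16, 11, 18, 15, 1, 3, 10]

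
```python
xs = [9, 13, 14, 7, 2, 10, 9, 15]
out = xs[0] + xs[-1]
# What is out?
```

xs has length 8. xs[0] = 9.
xs has length 8. Negative index -1 maps to positive index 8 + (-1) = 7. xs[7] = 15.
Sum: 9 + 15 = 24.

24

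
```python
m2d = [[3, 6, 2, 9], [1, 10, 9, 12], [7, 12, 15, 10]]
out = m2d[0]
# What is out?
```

m2d has 3 rows. Row 0 is [3, 6, 2, 9].

[3, 6, 2, 9]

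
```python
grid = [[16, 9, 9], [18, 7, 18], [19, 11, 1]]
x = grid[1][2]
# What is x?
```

grid[1] = [18, 7, 18]. Taking column 2 of that row yields 18.

18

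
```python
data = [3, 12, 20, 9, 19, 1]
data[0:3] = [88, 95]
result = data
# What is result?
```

data starts as [3, 12, 20, 9, 19, 1] (length 6). The slice data[0:3] covers indices [0, 1, 2] with values [3, 12, 20]. Replacing that slice with [88, 95] (different length) produces [88, 95, 9, 19, 1].

[88, 95, 9, 19, 1]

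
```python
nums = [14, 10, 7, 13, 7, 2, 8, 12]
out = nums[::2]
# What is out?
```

nums has length 8. The slice nums[::2] selects indices [0, 2, 4, 6] (0->14, 2->7, 4->7, 6->8), giving [14, 7, 7, 8].

[14, 7, 7, 8]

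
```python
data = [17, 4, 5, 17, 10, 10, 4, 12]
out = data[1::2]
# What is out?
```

data has length 8. The slice data[1::2] selects indices [1, 3, 5, 7] (1->4, 3->17, 5->10, 7->12), giving [4, 17, 10, 12].

[4, 17, 10, 12]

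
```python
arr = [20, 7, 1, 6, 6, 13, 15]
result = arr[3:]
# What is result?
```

arr has length 7. The slice arr[3:] selects indices [3, 4, 5, 6] (3->6, 4->6, 5->13, 6->15), giving [6, 6, 13, 15].

[6, 6, 13, 15]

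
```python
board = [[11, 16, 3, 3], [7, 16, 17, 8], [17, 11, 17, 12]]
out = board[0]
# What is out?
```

board has 3 rows. Row 0 is [11, 16, 3, 3].

[11, 16, 3, 3]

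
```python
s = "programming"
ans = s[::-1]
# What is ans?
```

s has length 11. The slice s[::-1] selects indices [10, 9, 8, 7, 6, 5, 4, 3, 2, 1, 0] (10->'g', 9->'n', 8->'i', 7->'m', 6->'m', 5->'a', 4->'r', 3->'g', 2->'o', 1->'r', 0->'p'), giving 'gnimmargorp'.

'gnimmargorp'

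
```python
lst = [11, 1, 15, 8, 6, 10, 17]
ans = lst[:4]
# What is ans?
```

lst has length 7. The slice lst[:4] selects indices [0, 1, 2, 3] (0->11, 1->1, 2->15, 3->8), giving [11, 1, 15, 8].

[11, 1, 15, 8]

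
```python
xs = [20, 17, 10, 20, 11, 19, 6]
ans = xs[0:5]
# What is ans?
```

xs has length 7. The slice xs[0:5] selects indices [0, 1, 2, 3, 4] (0->20, 1->17, 2->10, 3->20, 4->11), giving [20, 17, 10, 20, 11].

[20, 17, 10, 20, 11]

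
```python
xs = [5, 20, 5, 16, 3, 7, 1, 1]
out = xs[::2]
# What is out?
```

xs has length 8. The slice xs[::2] selects indices [0, 2, 4, 6] (0->5, 2->5, 4->3, 6->1), giving [5, 5, 3, 1].

[5, 5, 3, 1]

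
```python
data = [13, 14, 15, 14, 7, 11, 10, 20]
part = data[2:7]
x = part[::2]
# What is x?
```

data has length 8. The slice data[2:7] selects indices [2, 3, 4, 5, 6] (2->15, 3->14, 4->7, 5->11, 6->10), giving [15, 14, 7, 11, 10]. So part = [15, 14, 7, 11, 10]. part has length 5. The slice part[::2] selects indices [0, 2, 4] (0->15, 2->7, 4->10), giving [15, 7, 10].

[15, 7, 10]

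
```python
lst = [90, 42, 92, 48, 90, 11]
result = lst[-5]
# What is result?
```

lst has length 6. Negative index -5 maps to positive index 6 + (-5) = 1. lst[1] = 42.

42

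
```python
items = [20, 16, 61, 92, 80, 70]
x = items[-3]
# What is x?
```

items has length 6. Negative index -3 maps to positive index 6 + (-3) = 3. items[3] = 92.

92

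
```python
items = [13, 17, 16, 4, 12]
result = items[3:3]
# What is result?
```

items has length 5. The slice items[3:3] resolves to an empty index range, so the result is [].

[]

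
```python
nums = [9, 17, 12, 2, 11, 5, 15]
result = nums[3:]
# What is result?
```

nums has length 7. The slice nums[3:] selects indices [3, 4, 5, 6] (3->2, 4->11, 5->5, 6->15), giving [2, 11, 5, 15].

[2, 11, 5, 15]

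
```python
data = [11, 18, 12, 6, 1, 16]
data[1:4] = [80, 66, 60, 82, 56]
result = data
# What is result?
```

data starts as [11, 18, 12, 6, 1, 16] (length 6). The slice data[1:4] covers indices [1, 2, 3] with values [18, 12, 6]. Replacing that slice with [80, 66, 60, 82, 56] (different length) produces [11, 80, 66, 60, 82, 56, 1, 16].

[11, 80, 66, 60, 82, 56, 1, 16]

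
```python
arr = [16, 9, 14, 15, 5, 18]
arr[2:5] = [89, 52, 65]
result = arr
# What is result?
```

arr starts as [16, 9, 14, 15, 5, 18] (length 6). The slice arr[2:5] covers indices [2, 3, 4] with values [14, 15, 5]. Replacing that slice with [89, 52, 65] (same length) produces [16, 9, 89, 52, 65, 18].

[16, 9, 89, 52, 65, 18]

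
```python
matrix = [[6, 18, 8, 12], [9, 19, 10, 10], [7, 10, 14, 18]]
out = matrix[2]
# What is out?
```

matrix has 3 rows. Row 2 is [7, 10, 14, 18].

[7, 10, 14, 18]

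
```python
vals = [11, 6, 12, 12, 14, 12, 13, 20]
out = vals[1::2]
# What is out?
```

vals has length 8. The slice vals[1::2] selects indices [1, 3, 5, 7] (1->6, 3->12, 5->12, 7->20), giving [6, 12, 12, 20].

[6, 12, 12, 20]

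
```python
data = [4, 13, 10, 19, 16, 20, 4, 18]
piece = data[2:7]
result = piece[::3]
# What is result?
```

data has length 8. The slice data[2:7] selects indices [2, 3, 4, 5, 6] (2->10, 3->19, 4->16, 5->20, 6->4), giving [10, 19, 16, 20, 4]. So piece = [10, 19, 16, 20, 4]. piece has length 5. The slice piece[::3] selects indices [0, 3] (0->10, 3->20), giving [10, 20].

[10, 20]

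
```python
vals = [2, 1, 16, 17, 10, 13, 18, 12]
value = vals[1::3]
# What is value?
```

vals has length 8. The slice vals[1::3] selects indices [1, 4, 7] (1->1, 4->10, 7->12), giving [1, 10, 12].

[1, 10, 12]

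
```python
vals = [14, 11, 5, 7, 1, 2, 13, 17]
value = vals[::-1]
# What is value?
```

vals has length 8. The slice vals[::-1] selects indices [7, 6, 5, 4, 3, 2, 1, 0] (7->17, 6->13, 5->2, 4->1, 3->7, 2->5, 1->11, 0->14), giving [17, 13, 2, 1, 7, 5, 11, 14].

[17, 13, 2, 1, 7, 5, 11, 14]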